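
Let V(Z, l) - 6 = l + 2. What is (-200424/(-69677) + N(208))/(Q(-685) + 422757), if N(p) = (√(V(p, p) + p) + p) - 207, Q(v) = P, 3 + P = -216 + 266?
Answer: 270101/29459714308 + √106/211402 ≈ 5.7870e-5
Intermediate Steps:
V(Z, l) = 8 + l (V(Z, l) = 6 + (l + 2) = 6 + (2 + l) = 8 + l)
P = 47 (P = -3 + (-216 + 266) = -3 + 50 = 47)
Q(v) = 47
N(p) = -207 + p + √(8 + 2*p) (N(p) = (√((8 + p) + p) + p) - 207 = (√(8 + 2*p) + p) - 207 = (p + √(8 + 2*p)) - 207 = -207 + p + √(8 + 2*p))
(-200424/(-69677) + N(208))/(Q(-685) + 422757) = (-200424/(-69677) + (-207 + 208 + √(8 + 2*208)))/(47 + 422757) = (-200424*(-1/69677) + (-207 + 208 + √(8 + 416)))/422804 = (200424/69677 + (-207 + 208 + √424))*(1/422804) = (200424/69677 + (-207 + 208 + 2*√106))*(1/422804) = (200424/69677 + (1 + 2*√106))*(1/422804) = (270101/69677 + 2*√106)*(1/422804) = 270101/29459714308 + √106/211402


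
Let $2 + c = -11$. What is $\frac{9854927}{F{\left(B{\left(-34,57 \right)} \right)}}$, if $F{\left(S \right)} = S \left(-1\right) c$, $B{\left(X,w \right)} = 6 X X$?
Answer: $\frac{9854927}{90168} \approx 109.3$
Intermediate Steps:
$c = -13$ ($c = -2 - 11 = -13$)
$B{\left(X,w \right)} = 6 X^{2}$
$F{\left(S \right)} = 13 S$ ($F{\left(S \right)} = S \left(-1\right) \left(-13\right) = - S \left(-13\right) = 13 S$)
$\frac{9854927}{F{\left(B{\left(-34,57 \right)} \right)}} = \frac{9854927}{13 \cdot 6 \left(-34\right)^{2}} = \frac{9854927}{13 \cdot 6 \cdot 1156} = \frac{9854927}{13 \cdot 6936} = \frac{9854927}{90168}$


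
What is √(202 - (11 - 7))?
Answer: 3*√22 ≈ 14.071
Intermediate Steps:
√(202 - (11 - 7)) = √(202 - 1*4) = √(202 - 4) = √198 = 3*√22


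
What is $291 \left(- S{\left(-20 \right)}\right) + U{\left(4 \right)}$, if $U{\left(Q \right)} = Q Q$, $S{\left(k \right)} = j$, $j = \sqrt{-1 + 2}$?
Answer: $-275$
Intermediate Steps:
$j = 1$ ($j = \sqrt{1} = 1$)
$S{\left(k \right)} = 1$
$U{\left(Q \right)} = Q^{2}$
$291 \left(- S{\left(-20 \right)}\right) + U{\left(4 \right)} = 291 \left(\left(-1\right) 1\right) + 4^{2} = 291 \left(-1\right) + 16 = -291 + 16 = -275$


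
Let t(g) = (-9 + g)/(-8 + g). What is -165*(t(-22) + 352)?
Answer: -116501/2 ≈ -58251.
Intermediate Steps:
t(g) = (-9 + g)/(-8 + g)
-165*(t(-22) + 352) = -165*((-9 - 22)/(-8 - 22) + 352) = -165*(-31/(-30) + 352) = -165*(-1/30*(-31) + 352) = -165*(31/30 + 352) = -165*10591/30 = -116501/2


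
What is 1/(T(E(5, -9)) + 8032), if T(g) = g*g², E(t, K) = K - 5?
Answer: 1/5288 ≈ 0.00018911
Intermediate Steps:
E(t, K) = -5 + K
T(g) = g³
1/(T(E(5, -9)) + 8032) = 1/((-5 - 9)³ + 8032) = 1/((-14)³ + 8032) = 1/(-2744 + 8032) = 1/5288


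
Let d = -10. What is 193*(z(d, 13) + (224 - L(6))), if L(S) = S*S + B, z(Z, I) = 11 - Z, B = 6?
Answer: 39179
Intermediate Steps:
L(S) = 6 + S² (L(S) = S*S + 6 = S² + 6 = 6 + S²)
193*(z(d, 13) + (224 - L(6))) = 193*((11 - 1*(-10)) + (224 - (6 + 6²))) = 193*((11 + 10) + (224 - (6 + 36))) = 193*(21 + (224 - 1*42)) = 193*(21 + (224 - 42)) = 193*(21 + 182) = 193*203 = 39179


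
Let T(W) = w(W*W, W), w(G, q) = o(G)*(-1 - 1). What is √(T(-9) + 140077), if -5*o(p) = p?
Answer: √3502735/5 ≈ 374.31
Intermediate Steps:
o(p) = -p/5
w(G, q) = 2*G/5 (w(G, q) = (-G/5)*(-1 - 1) = -G/5*(-2) = 2*G/5)
T(W) = 2*W²/5 (T(W) = 2*(W*W)/5 = 2*W²/5)
√(T(-9) + 140077) = √((⅖)*(-9)² + 140077) = √((⅖)*81 + 140077) = √(162/5 + 140077) = √(700547/5) = √3502735/5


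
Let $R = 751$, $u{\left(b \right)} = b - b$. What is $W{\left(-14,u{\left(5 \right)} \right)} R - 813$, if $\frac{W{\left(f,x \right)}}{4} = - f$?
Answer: $41243$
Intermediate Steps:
$u{\left(b \right)} = 0$
$W{\left(f,x \right)} = - 4 f$ ($W{\left(f,x \right)} = 4 \left(- f\right) = - 4 f$)
$W{\left(-14,u{\left(5 \right)} \right)} R - 813 = \left(-4\right) \left(-14\right) 751 - 813 = 56 \cdot 751 - 813 = 42056 - 813 = 41243$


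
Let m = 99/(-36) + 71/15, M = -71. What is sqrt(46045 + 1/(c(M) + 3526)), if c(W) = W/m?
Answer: sqrt(7942869905920766)/415334 ≈ 214.58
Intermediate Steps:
m = 119/60 (m = 99*(-1/36) + 71*(1/15) = -11/4 + 71/15 = 119/60 ≈ 1.9833)
c(W) = 60*W/119 (c(W) = W/(119/60) = W*(60/119) = 60*W/119)
sqrt(46045 + 1/(c(M) + 3526)) = sqrt(46045 + 1/((60/119)*(-71) + 3526)) = sqrt(46045 + 1/(-4260/119 + 3526)) = sqrt(46045 + 1/(415334/119)) = sqrt(46045 + 119/415334) = sqrt(19124054149/415334) = sqrt(7942869905920766)/415334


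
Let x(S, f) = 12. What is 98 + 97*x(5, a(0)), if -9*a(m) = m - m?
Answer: 1262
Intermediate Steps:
a(m) = 0 (a(m) = -(m - m)/9 = -1/9*0 = 0)
98 + 97*x(5, a(0)) = 98 + 97*12 = 98 + 1164 = 1262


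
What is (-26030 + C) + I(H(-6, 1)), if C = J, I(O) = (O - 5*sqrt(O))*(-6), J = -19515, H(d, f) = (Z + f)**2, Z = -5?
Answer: -45521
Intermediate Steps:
H(d, f) = (-5 + f)**2
I(O) = -6*O + 30*sqrt(O)
C = -19515
(-26030 + C) + I(H(-6, 1)) = (-26030 - 19515) + (-6*(-5 + 1)**2 + 30*sqrt((-5 + 1)**2)) = -45545 + (-6*(-4)**2 + 30*sqrt((-4)**2)) = -45545 + (-6*16 + 30*sqrt(16)) = -45545 + (-96 + 30*4) = -45545 + (-96 + 120) = -45545 + 24 = -45521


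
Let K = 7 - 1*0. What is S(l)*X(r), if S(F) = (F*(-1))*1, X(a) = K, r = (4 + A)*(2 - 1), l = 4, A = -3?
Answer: -28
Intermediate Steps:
K = 7 (K = 7 + 0 = 7)
r = 1 (r = (4 - 3)*(2 - 1) = 1*1 = 1)
X(a) = 7
S(F) = -F (S(F) = -F*1 = -F)
S(l)*X(r) = -1*4*7 = -4*7 = -28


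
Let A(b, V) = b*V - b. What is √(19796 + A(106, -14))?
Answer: √18206 ≈ 134.93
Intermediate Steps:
A(b, V) = -b + V*b (A(b, V) = V*b - b = -b + V*b)
√(19796 + A(106, -14)) = √(19796 + 106*(-1 - 14)) = √(19796 + 106*(-15)) = √(19796 - 1590) = √18206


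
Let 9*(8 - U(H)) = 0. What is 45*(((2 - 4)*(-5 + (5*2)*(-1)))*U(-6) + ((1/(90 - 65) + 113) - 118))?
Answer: 52884/5 ≈ 10577.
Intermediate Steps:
U(H) = 8 (U(H) = 8 - ⅑*0 = 8 + 0 = 8)
45*(((2 - 4)*(-5 + (5*2)*(-1)))*U(-6) + ((1/(90 - 65) + 113) - 118)) = 45*(((2 - 4)*(-5 + (5*2)*(-1)))*8 + ((1/(90 - 65) + 113) - 118)) = 45*(-2*(-5 + 10*(-1))*8 + ((1/25 + 113) - 118)) = 45*(-2*(-5 - 10)*8 + ((1/25 + 113) - 118)) = 45*(-2*(-15)*8 + (2826/25 - 118)) = 45*(30*8 - 124/25) = 45*(240 - 124/25) = 45*(5876/25) = 52884/5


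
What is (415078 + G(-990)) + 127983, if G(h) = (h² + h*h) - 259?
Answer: 2503002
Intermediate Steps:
G(h) = -259 + 2*h² (G(h) = (h² + h²) - 259 = 2*h² - 259 = -259 + 2*h²)
(415078 + G(-990)) + 127983 = (415078 + (-259 + 2*(-990)²)) + 127983 = (415078 + (-259 + 2*980100)) + 127983 = (415078 + (-259 + 1960200)) + 127983 = (415078 + 1959941) + 127983 = 2375019 + 127983 = 2503002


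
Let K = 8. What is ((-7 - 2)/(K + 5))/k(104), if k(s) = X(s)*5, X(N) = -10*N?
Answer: 9/67600 ≈ 0.00013314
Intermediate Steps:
k(s) = -50*s (k(s) = -10*s*5 = -50*s)
((-7 - 2)/(K + 5))/k(104) = ((-7 - 2)/(8 + 5))/((-50*104)) = -9/13/(-5200) = -9*1/13*(-1/5200) = -9/13*(-1/5200) = 9/67600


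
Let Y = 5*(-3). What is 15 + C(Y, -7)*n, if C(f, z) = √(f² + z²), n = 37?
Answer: 15 + 37*√274 ≈ 627.46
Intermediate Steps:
Y = -15
15 + C(Y, -7)*n = 15 + √((-15)² + (-7)²)*37 = 15 + √(225 + 49)*37 = 15 + √274*37 = 15 + 37*√274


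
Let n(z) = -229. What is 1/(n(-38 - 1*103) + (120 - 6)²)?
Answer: 1/12767 ≈ 7.8327e-5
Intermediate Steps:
1/(n(-38 - 1*103) + (120 - 6)²) = 1/(-229 + (120 - 6)²) = 1/(-229 + 114²) = 1/(-229 + 12996) = 1/12767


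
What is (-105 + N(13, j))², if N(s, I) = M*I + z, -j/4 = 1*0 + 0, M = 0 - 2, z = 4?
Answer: 10201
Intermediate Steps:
M = -2
j = 0 (j = -4*(1*0 + 0) = -4*(0 + 0) = -4*0 = 0)
N(s, I) = 4 - 2*I (N(s, I) = -2*I + 4 = 4 - 2*I)
(-105 + N(13, j))² = (-105 + (4 - 2*0))² = (-105 + (4 + 0))² = (-105 + 4)² = (-101)² = 10201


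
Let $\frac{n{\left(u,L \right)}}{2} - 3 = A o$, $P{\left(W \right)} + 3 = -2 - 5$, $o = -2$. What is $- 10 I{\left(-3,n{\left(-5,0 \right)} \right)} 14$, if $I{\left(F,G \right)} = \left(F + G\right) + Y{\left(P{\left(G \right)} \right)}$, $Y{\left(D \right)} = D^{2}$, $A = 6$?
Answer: $-11060$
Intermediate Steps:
$P{\left(W \right)} = -10$ ($P{\left(W \right)} = -3 - 7 = -10$)
$n{\left(u,L \right)} = -18$ ($n{\left(u,L \right)} = 6 + 2 \cdot 6 \left(-2\right) = 6 + 2 \left(-12\right) = 6 - 24 = -18$)
$I{\left(F,G \right)} = 100 + F + G$ ($I{\left(F,G \right)} = \left(F + G\right) + \left(-10\right)^{2} = \left(F + G\right) + 100 = 100 + F + G$)
$- 10 I{\left(-3,n{\left(-5,0 \right)} \right)} 14 = - 10 \left(100 - 3 - 18\right) 14 = \left(-10\right) 79 \cdot 14 = \left(-790\right) 14 = -11060$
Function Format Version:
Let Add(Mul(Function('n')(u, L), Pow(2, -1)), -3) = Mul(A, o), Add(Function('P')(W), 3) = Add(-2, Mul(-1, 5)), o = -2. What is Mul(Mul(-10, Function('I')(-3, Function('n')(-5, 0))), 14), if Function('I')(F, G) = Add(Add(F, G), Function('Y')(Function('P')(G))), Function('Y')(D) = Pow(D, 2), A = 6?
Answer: -11060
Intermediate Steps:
Function('P')(W) = -10 (Function('P')(W) = Add(-3, Add(-2, Mul(-1, 5))) = Add(-3, Add(-2, -5)) = Add(-3, -7) = -10)
Function('n')(u, L) = -18 (Function('n')(u, L) = Add(6, Mul(2, Mul(6, -2))) = Add(6, Mul(2, -12)) = Add(6, -24) = -18)
Function('I')(F, G) = Add(100, F, G) (Function('I')(F, G) = Add(Add(F, G), Pow(-10, 2)) = Add(Add(F, G), 100) = Add(100, F, G))
Mul(Mul(-10, Function('I')(-3, Function('n')(-5, 0))), 14) = Mul(Mul(-10, Add(100, -3, -18)), 14) = Mul(Mul(-10, 79), 14) = Mul(-790, 14) = -11060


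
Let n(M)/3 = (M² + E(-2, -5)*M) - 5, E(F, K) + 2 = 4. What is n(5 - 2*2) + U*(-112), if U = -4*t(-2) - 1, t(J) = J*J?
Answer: 1898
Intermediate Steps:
t(J) = J²
E(F, K) = 2 (E(F, K) = -2 + 4 = 2)
U = -17 (U = -4*(-2)² - 1 = -4*4 - 1 = -16 - 1 = -17)
n(M) = -15 + 3*M² + 6*M (n(M) = 3*((M² + 2*M) - 5) = 3*(-5 + M² + 2*M) = -15 + 3*M² + 6*M)
n(5 - 2*2) + U*(-112) = (-15 + 3*(5 - 2*2)² + 6*(5 - 2*2)) - 17*(-112) = (-15 + 3*(5 - 4)² + 6*(5 - 4)) + 1904 = (-15 + 3*1² + 6*1) + 1904 = (-15 + 3*1 + 6) + 1904 = (-15 + 3 + 6) + 1904 = -6 + 1904 = 1898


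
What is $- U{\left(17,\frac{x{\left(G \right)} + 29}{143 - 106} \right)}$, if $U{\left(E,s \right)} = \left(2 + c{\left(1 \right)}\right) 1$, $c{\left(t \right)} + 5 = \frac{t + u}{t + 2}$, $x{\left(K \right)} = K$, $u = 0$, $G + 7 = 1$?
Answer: $\frac{8}{3} \approx 2.6667$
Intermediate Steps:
$G = -6$ ($G = -7 + 1 = -6$)
$c{\left(t \right)} = -5 + \frac{t}{2 + t}$ ($c{\left(t \right)} = -5 + \frac{t + 0}{t + 2} = -5 + \frac{t}{2 + t}$)
$U{\left(E,s \right)} = - \frac{8}{3}$ ($U{\left(E,s \right)} = \left(2 + \frac{2 \left(-5 - 2\right)}{2 + 1}\right) 1 = \left(2 + \frac{2 \left(-5 - 2\right)}{3}\right) 1 = \left(2 + 2 \cdot \frac{1}{3} \left(-7\right)\right) 1 = \left(2 - \frac{14}{3}\right) 1 = \left(- \frac{8}{3}\right) 1 = - \frac{8}{3}$)
$- U{\left(17,\frac{x{\left(G \right)} + 29}{143 - 106} \right)} = \left(-1\right) \left(- \frac{8}{3}\right) = \frac{8}{3}$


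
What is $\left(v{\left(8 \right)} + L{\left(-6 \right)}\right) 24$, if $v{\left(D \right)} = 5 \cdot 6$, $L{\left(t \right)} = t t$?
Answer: $1584$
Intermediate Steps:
$L{\left(t \right)} = t^{2}$
$v{\left(D \right)} = 30$
$\left(v{\left(8 \right)} + L{\left(-6 \right)}\right) 24 = \left(30 + \left(-6\right)^{2}\right) 24 = \left(30 + 36\right) 24 = 66 \cdot 24 = 1584$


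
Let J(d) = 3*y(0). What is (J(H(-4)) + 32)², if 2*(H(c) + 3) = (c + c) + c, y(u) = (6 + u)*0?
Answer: 1024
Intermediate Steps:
y(u) = 0
H(c) = -3 + 3*c/2 (H(c) = -3 + ((c + c) + c)/2 = -3 + (2*c + c)/2 = -3 + (3*c)/2 = -3 + 3*c/2)
J(d) = 0 (J(d) = 3*0 = 0)
(J(H(-4)) + 32)² = (0 + 32)² = 32² = 1024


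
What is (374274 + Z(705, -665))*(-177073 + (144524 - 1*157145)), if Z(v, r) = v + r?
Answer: -71005119916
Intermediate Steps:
Z(v, r) = r + v
(374274 + Z(705, -665))*(-177073 + (144524 - 1*157145)) = (374274 + (-665 + 705))*(-177073 + (144524 - 1*157145)) = (374274 + 40)*(-177073 + (144524 - 157145)) = 374314*(-177073 - 12621) = 374314*(-189694) = -71005119916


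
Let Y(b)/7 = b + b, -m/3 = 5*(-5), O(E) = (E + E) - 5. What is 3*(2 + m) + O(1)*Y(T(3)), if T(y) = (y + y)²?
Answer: -1281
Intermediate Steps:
O(E) = -5 + 2*E (O(E) = 2*E - 5 = -5 + 2*E)
m = 75 (m = -15*(-5) = -3*(-25) = 75)
T(y) = 4*y² (T(y) = (2*y)² = 4*y²)
Y(b) = 14*b (Y(b) = 7*(b + b) = 7*(2*b) = 14*b)
3*(2 + m) + O(1)*Y(T(3)) = 3*(2 + 75) + (-5 + 2*1)*(14*(4*3²)) = 3*77 + (-5 + 2)*(14*(4*9)) = 231 - 42*36 = 231 - 3*504 = 231 - 1512 = -1281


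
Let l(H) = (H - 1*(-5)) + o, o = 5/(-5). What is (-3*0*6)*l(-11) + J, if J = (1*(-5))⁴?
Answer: 625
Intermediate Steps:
o = -1 (o = 5*(-⅕) = -1)
l(H) = 4 + H (l(H) = (H - 1*(-5)) - 1 = (H + 5) - 1 = (5 + H) - 1 = 4 + H)
J = 625 (J = (-5)⁴ = 625)
(-3*0*6)*l(-11) + J = (-3*0*6)*(4 - 11) + 625 = (0*6)*(-7) + 625 = 0*(-7) + 625 = 0 + 625 = 625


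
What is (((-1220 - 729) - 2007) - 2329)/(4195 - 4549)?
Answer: 2095/118 ≈ 17.754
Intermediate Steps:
(((-1220 - 729) - 2007) - 2329)/(4195 - 4549) = ((-1949 - 2007) - 2329)/(-354) = (-3956 - 2329)*(-1/354) = -6285*(-1/354) = 2095/118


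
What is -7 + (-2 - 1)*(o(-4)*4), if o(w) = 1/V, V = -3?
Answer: -3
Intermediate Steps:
o(w) = -⅓ (o(w) = 1/(-3) = -⅓)
-7 + (-2 - 1)*(o(-4)*4) = -7 + (-2 - 1)*(-⅓*4) = -7 - 3*(-4/3) = -7 + 4 = -3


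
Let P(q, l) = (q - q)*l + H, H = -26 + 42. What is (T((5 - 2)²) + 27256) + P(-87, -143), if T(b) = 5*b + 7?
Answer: 27324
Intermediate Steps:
H = 16
T(b) = 7 + 5*b
P(q, l) = 16 (P(q, l) = (q - q)*l + 16 = 0*l + 16 = 0 + 16 = 16)
(T((5 - 2)²) + 27256) + P(-87, -143) = ((7 + 5*(5 - 2)²) + 27256) + 16 = ((7 + 5*3²) + 27256) + 16 = ((7 + 5*9) + 27256) + 16 = ((7 + 45) + 27256) + 16 = (52 + 27256) + 16 = 27308 + 16 = 27324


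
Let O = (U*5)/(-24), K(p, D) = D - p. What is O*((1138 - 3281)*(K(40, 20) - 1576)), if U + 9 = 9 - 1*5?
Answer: 7125475/2 ≈ 3.5627e+6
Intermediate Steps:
U = -5 (U = -9 + (9 - 1*5) = -9 + (9 - 5) = -9 + 4 = -5)
O = 25/24 (O = -5*5/(-24) = -25*(-1/24) = 25/24 ≈ 1.0417)
O*((1138 - 3281)*(K(40, 20) - 1576)) = 25*((1138 - 3281)*((20 - 1*40) - 1576))/24 = 25*(-2143*((20 - 40) - 1576))/24 = 25*(-2143*(-20 - 1576))/24 = 25*(-2143*(-1596))/24 = (25/24)*3420228 = 7125475/2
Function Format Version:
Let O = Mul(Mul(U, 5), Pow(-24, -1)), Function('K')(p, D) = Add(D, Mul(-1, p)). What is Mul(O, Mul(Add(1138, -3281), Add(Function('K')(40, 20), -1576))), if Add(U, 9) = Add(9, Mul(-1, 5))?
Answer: Rational(7125475, 2) ≈ 3.5627e+6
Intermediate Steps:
U = -5 (U = Add(-9, Add(9, Mul(-1, 5))) = Add(-9, Add(9, -5)) = Add(-9, 4) = -5)
O = Rational(25, 24) (O = Mul(Mul(-5, 5), Pow(-24, -1)) = Mul(-25, Rational(-1, 24)) = Rational(25, 24) ≈ 1.0417)
Mul(O, Mul(Add(1138, -3281), Add(Function('K')(40, 20), -1576))) = Mul(Rational(25, 24), Mul(Add(1138, -3281), Add(Add(20, Mul(-1, 40)), -1576))) = Mul(Rational(25, 24), Mul(-2143, Add(Add(20, -40), -1576))) = Mul(Rational(25, 24), Mul(-2143, Add(-20, -1576))) = Mul(Rational(25, 24), Mul(-2143, -1596)) = Mul(Rational(25, 24), 3420228) = Rational(7125475, 2)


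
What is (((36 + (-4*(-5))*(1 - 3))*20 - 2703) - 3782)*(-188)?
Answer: 1234220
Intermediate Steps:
(((36 + (-4*(-5))*(1 - 3))*20 - 2703) - 3782)*(-188) = (((36 + 20*(-2))*20 - 2703) - 3782)*(-188) = (((36 - 40)*20 - 2703) - 3782)*(-188) = ((-4*20 - 2703) - 3782)*(-188) = ((-80 - 2703) - 3782)*(-188) = (-2783 - 3782)*(-188) = -6565*(-188) = 1234220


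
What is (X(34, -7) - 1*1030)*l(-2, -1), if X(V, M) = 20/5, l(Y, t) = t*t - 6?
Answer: 5130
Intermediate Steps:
l(Y, t) = -6 + t**2 (l(Y, t) = t**2 - 6 = -6 + t**2)
X(V, M) = 4 (X(V, M) = 20*(1/5) = 4)
(X(34, -7) - 1*1030)*l(-2, -1) = (4 - 1*1030)*(-6 + (-1)**2) = (4 - 1030)*(-6 + 1) = -1026*(-5) = 5130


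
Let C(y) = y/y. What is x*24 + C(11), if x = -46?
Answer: -1103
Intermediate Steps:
C(y) = 1
x*24 + C(11) = -46*24 + 1 = -1104 + 1 = -1103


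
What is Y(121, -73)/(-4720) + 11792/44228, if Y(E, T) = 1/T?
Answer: 1015773937/3809799920 ≈ 0.26662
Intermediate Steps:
Y(121, -73)/(-4720) + 11792/44228 = 1/(-73*(-4720)) + 11792/44228 = -1/73*(-1/4720) + 11792*(1/44228) = 1/344560 + 2948/11057 = 1015773937/3809799920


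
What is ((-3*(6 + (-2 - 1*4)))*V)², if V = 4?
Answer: 0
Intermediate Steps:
((-3*(6 + (-2 - 1*4)))*V)² = (-3*(6 + (-2 - 1*4))*4)² = (-3*(6 + (-2 - 4))*4)² = (-3*(6 - 6)*4)² = (-3*0*4)² = (0*4)² = 0² = 0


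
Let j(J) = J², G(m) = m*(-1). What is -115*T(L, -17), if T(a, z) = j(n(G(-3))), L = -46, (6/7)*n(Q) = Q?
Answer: -5635/4 ≈ -1408.8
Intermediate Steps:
G(m) = -m
n(Q) = 7*Q/6
T(a, z) = 49/4 (T(a, z) = (7*(-1*(-3))/6)² = ((7/6)*3)² = (7/2)² = 49/4)
-115*T(L, -17) = -115*49/4 = -5635/4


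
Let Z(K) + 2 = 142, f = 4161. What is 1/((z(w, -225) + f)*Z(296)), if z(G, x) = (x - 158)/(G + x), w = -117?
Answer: 171/99641150 ≈ 1.7162e-6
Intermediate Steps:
z(G, x) = (-158 + x)/(G + x)
Z(K) = 140 (Z(K) = -2 + 142 = 140)
1/((z(w, -225) + f)*Z(296)) = 1/(((-158 - 225)/(-117 - 225) + 4161)*140) = (1/140)/(-383/(-342) + 4161) = (1/140)/(-1/342*(-383) + 4161) = (1/140)/(383/342 + 4161) = (1/140)/(1423445/342) = (342/1423445)*(1/140) = 171/99641150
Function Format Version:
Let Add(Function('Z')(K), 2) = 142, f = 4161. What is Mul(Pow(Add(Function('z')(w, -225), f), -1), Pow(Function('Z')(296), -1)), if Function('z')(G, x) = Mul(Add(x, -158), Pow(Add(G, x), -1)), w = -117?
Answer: Rational(171, 99641150) ≈ 1.7162e-6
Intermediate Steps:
Function('z')(G, x) = Mul(Pow(Add(G, x), -1), Add(-158, x)) (Function('z')(G, x) = Mul(Add(-158, x), Pow(Add(G, x), -1)) = Mul(Pow(Add(G, x), -1), Add(-158, x)))
Function('Z')(K) = 140 (Function('Z')(K) = Add(-2, 142) = 140)
Mul(Pow(Add(Function('z')(w, -225), f), -1), Pow(Function('Z')(296), -1)) = Mul(Pow(Add(Mul(Pow(Add(-117, -225), -1), Add(-158, -225)), 4161), -1), Pow(140, -1)) = Mul(Pow(Add(Mul(Pow(-342, -1), -383), 4161), -1), Rational(1, 140)) = Mul(Pow(Add(Mul(Rational(-1, 342), -383), 4161), -1), Rational(1, 140)) = Mul(Pow(Add(Rational(383, 342), 4161), -1), Rational(1, 140)) = Mul(Pow(Rational(1423445, 342), -1), Rational(1, 140)) = Mul(Rational(342, 1423445), Rational(1, 140)) = Rational(171, 99641150)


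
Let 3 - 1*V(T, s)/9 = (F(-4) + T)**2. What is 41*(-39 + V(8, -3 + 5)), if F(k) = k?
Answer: -6396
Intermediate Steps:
V(T, s) = 27 - 9*(-4 + T)**2
41*(-39 + V(8, -3 + 5)) = 41*(-39 + (27 - 9*(-4 + 8)**2)) = 41*(-39 + (27 - 9*4**2)) = 41*(-39 + (27 - 9*16)) = 41*(-39 + (27 - 144)) = 41*(-39 - 117) = 41*(-156) = -6396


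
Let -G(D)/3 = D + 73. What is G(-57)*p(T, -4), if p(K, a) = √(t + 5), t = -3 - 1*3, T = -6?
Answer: -48*I ≈ -48.0*I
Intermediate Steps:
t = -6 (t = -3 - 3 = -6)
p(K, a) = I (p(K, a) = √(-6 + 5) = √(-1) = I)
G(D) = -219 - 3*D (G(D) = -3*(D + 73) = -3*(73 + D) = -219 - 3*D)
G(-57)*p(T, -4) = (-219 - 3*(-57))*I = (-219 + 171)*I = -48*I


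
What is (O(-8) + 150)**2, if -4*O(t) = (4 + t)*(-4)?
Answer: 21316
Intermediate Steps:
O(t) = 4 + t (O(t) = -(4 + t)*(-4)/4 = -(-16 - 4*t)/4 = 4 + t)
(O(-8) + 150)**2 = ((4 - 8) + 150)**2 = (-4 + 150)**2 = 146**2 = 21316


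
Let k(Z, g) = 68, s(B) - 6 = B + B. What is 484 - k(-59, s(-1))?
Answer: 416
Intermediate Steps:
s(B) = 6 + 2*B (s(B) = 6 + (B + B) = 6 + 2*B)
484 - k(-59, s(-1)) = 484 - 1*68 = 484 - 68 = 416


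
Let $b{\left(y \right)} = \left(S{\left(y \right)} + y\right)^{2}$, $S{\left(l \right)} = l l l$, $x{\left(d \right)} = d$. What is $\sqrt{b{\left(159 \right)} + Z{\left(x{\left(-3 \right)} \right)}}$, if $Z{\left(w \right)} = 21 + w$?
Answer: $3 \sqrt{1795455282918} \approx 4.0198 \cdot 10^{6}$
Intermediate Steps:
$S{\left(l \right)} = l^{3}$ ($S{\left(l \right)} = l^{2} l = l^{3}$)
$b{\left(y \right)} = \left(y + y^{3}\right)^{2}$ ($b{\left(y \right)} = \left(y^{3} + y\right)^{2} = \left(y + y^{3}\right)^{2}$)
$\sqrt{b{\left(159 \right)} + Z{\left(x{\left(-3 \right)} \right)}} = \sqrt{159^{2} \left(1 + 159^{2}\right)^{2} + \left(21 - 3\right)} = \sqrt{25281 \left(1 + 25281\right)^{2} + 18} = \sqrt{25281 \cdot 25282^{2} + 18} = \sqrt{25281 \cdot 639179524 + 18} = \sqrt{16159097546244 + 18} = \sqrt{16159097546262} = 3 \sqrt{1795455282918}$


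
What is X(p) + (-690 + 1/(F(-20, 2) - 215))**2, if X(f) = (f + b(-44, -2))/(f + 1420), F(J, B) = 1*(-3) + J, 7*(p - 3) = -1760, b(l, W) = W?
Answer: 221168871336109/464537444 ≈ 4.7611e+5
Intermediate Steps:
p = -1739/7 (p = 3 + (1/7)*(-1760) = 3 - 1760/7 = -1739/7 ≈ -248.43)
F(J, B) = -3 + J
X(f) = (-2 + f)/(1420 + f) (X(f) = (f - 2)/(f + 1420) = (-2 + f)/(1420 + f))
X(p) + (-690 + 1/(F(-20, 2) - 215))**2 = (-2 - 1739/7)/(1420 - 1739/7) + (-690 + 1/((-3 - 20) - 215))**2 = -1753/7/(8201/7) + (-690 + 1/(-23 - 215))**2 = (7/8201)*(-1753/7) + (-690 + 1/(-238))**2 = -1753/8201 + (-690 - 1/238)**2 = -1753/8201 + (-164221/238)**2 = -1753/8201 + 26968536841/56644 = 221168871336109/464537444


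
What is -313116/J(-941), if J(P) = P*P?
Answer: -313116/885481 ≈ -0.35361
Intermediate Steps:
J(P) = P²
-313116/J(-941) = -313116/((-941)²) = -313116/885481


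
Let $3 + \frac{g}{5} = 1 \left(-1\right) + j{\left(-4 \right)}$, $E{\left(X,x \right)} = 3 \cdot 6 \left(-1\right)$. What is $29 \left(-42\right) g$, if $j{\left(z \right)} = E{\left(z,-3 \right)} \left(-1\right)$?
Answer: $-85260$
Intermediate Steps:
$E{\left(X,x \right)} = -18$ ($E{\left(X,x \right)} = 18 \left(-1\right) = -18$)
$j{\left(z \right)} = 18$ ($j{\left(z \right)} = \left(-18\right) \left(-1\right) = 18$)
$g = 70$ ($g = -15 + 5 \left(1 \left(-1\right) + 18\right) = -15 + 5 \left(-1 + 18\right) = -15 + 5 \cdot 17 = -15 + 85 = 70$)
$29 \left(-42\right) g = 29 \left(-42\right) 70 = \left(-1218\right) 70 = -85260$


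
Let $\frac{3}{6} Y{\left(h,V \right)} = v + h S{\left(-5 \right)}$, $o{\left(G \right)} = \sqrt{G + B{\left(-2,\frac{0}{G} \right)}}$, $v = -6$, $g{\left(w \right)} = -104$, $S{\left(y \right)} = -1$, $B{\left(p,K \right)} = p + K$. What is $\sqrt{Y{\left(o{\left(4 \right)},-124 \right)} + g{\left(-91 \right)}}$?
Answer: $\sqrt{-116 - 2 \sqrt{2}} \approx 10.901 i$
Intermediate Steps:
$B{\left(p,K \right)} = K + p$
$o{\left(G \right)} = \sqrt{-2 + G}$ ($o{\left(G \right)} = \sqrt{G - \left(2 + \frac{0}{G}\right)} = \sqrt{G + \left(0 - 2\right)} = \sqrt{G - 2} = \sqrt{-2 + G}$)
$Y{\left(h,V \right)} = -12 - 2 h$ ($Y{\left(h,V \right)} = 2 \left(-6 + h \left(-1\right)\right) = 2 \left(-6 - h\right) = -12 - 2 h$)
$\sqrt{Y{\left(o{\left(4 \right)},-124 \right)} + g{\left(-91 \right)}} = \sqrt{\left(-12 - 2 \sqrt{-2 + 4}\right) - 104} = \sqrt{\left(-12 - 2 \sqrt{2}\right) - 104} = \sqrt{-116 - 2 \sqrt{2}}$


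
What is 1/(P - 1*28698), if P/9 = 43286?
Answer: 1/360876 ≈ 2.7710e-6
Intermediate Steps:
P = 389574 (P = 9*43286 = 389574)
1/(P - 1*28698) = 1/(389574 - 1*28698) = 1/(389574 - 28698) = 1/360876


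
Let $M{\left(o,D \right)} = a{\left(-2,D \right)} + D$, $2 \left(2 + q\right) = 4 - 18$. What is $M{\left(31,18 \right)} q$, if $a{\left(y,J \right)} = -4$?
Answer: $-126$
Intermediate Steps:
$q = -9$ ($q = -2 + \frac{4 - 18}{2} = -2 + \frac{1}{2} \left(-14\right) = -2 - 7 = -9$)
$M{\left(o,D \right)} = -4 + D$
$M{\left(31,18 \right)} q = \left(-4 + 18\right) \left(-9\right) = 14 \left(-9\right) = -126$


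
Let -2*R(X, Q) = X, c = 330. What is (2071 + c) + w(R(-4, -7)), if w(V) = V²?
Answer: 2405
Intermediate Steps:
R(X, Q) = -X/2
(2071 + c) + w(R(-4, -7)) = (2071 + 330) + (-½*(-4))² = 2401 + 2² = 2401 + 4 = 2405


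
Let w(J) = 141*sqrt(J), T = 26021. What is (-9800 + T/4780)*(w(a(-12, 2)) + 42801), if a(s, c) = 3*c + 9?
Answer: -2003856319179/4780 - 6601335039*sqrt(15)/4780 ≈ -4.2457e+8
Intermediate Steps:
a(s, c) = 9 + 3*c
(-9800 + T/4780)*(w(a(-12, 2)) + 42801) = (-9800 + 26021/4780)*(141*sqrt(9 + 3*2) + 42801) = (-9800 + 26021*(1/4780))*(141*sqrt(9 + 6) + 42801) = (-9800 + 26021/4780)*(141*sqrt(15) + 42801) = -46817979*(42801 + 141*sqrt(15))/4780 = -2003856319179/4780 - 6601335039*sqrt(15)/4780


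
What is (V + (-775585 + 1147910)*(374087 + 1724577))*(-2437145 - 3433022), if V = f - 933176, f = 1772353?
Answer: -4586865800622457159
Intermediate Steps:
V = 839177 (V = 1772353 - 933176 = 839177)
(V + (-775585 + 1147910)*(374087 + 1724577))*(-2437145 - 3433022) = (839177 + (-775585 + 1147910)*(374087 + 1724577))*(-2437145 - 3433022) = (839177 + 372325*2098664)*(-5870167) = (839177 + 781385073800)*(-5870167) = 781385912977*(-5870167) = -4586865800622457159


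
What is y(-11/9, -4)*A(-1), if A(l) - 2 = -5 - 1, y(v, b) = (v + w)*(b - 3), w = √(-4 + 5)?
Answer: -56/9 ≈ -6.2222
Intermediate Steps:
w = 1 (w = √1 = 1)
y(v, b) = (1 + v)*(-3 + b) (y(v, b) = (v + 1)*(b - 3) = (1 + v)*(-3 + b))
A(l) = -4 (A(l) = 2 + (-5 - 1) = 2 - 6 = -4)
y(-11/9, -4)*A(-1) = (-3 - 4 - (-33)/9 - (-44)/9)*(-4) = (-3 - 4 - 3*(-11/9) - 4*(-11/9))*(-4) = (-3 - 4 + 11/3 + 44/9)*(-4) = (14/9)*(-4) = -56/9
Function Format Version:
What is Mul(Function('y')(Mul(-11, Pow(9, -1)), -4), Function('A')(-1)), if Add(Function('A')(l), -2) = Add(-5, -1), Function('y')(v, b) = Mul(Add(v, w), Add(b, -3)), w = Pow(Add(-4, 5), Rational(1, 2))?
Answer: Rational(-56, 9) ≈ -6.2222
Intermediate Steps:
w = 1 (w = Pow(1, Rational(1, 2)) = 1)
Function('y')(v, b) = Mul(Add(1, v), Add(-3, b)) (Function('y')(v, b) = Mul(Add(v, 1), Add(b, -3)) = Mul(Add(1, v), Add(-3, b)))
Function('A')(l) = -4 (Function('A')(l) = Add(2, Add(-5, -1)) = Add(2, -6) = -4)
Mul(Function('y')(Mul(-11, Pow(9, -1)), -4), Function('A')(-1)) = Mul(Add(-3, -4, Mul(-3, Mul(-11, Pow(9, -1))), Mul(-4, Mul(-11, Pow(9, -1)))), -4) = Mul(Add(-3, -4, Mul(-3, Mul(-11, Rational(1, 9))), Mul(-4, Mul(-11, Rational(1, 9)))), -4) = Mul(Add(-3, -4, Mul(-3, Rational(-11, 9)), Mul(-4, Rational(-11, 9))), -4) = Mul(Add(-3, -4, Rational(11, 3), Rational(44, 9)), -4) = Mul(Rational(14, 9), -4) = Rational(-56, 9)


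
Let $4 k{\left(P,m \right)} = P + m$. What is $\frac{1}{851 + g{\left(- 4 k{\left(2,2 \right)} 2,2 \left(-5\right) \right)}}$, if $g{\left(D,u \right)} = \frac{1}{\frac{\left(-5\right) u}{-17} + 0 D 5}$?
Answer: $\frac{50}{42533} \approx 0.0011756$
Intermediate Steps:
$k{\left(P,m \right)} = \frac{P}{4} + \frac{m}{4}$ ($k{\left(P,m \right)} = \frac{P + m}{4} = \frac{P}{4} + \frac{m}{4}$)
$g{\left(D,u \right)} = \frac{17}{5 u}$ ($g{\left(D,u \right)} = \frac{1}{- 5 u \left(- \frac{1}{17}\right) + 0 \cdot 5} = \frac{1}{\frac{5 u}{17} + 0} = \frac{1}{\frac{5}{17} u} = \frac{17}{5 u}$)
$\frac{1}{851 + g{\left(- 4 k{\left(2,2 \right)} 2,2 \left(-5\right) \right)}} = \frac{1}{851 + \frac{17}{5 \cdot 2 \left(-5\right)}} = \frac{1}{851 + \frac{17}{5 \left(-10\right)}} = \frac{1}{851 + \frac{17}{5} \left(- \frac{1}{10}\right)} = \frac{1}{851 - \frac{17}{50}} = \frac{1}{\frac{42533}{50}} = \frac{50}{42533}$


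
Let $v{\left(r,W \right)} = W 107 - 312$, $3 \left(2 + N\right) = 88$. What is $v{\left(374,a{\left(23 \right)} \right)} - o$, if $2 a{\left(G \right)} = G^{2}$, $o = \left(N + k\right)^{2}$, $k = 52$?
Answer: $\frac{390523}{18} \approx 21696.0$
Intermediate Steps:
$N = \frac{82}{3}$ ($N = -2 + \frac{1}{3} \cdot 88 = -2 + \frac{88}{3} = \frac{82}{3} \approx 27.333$)
$o = \frac{56644}{9}$ ($o = \left(\frac{82}{3} + 52\right)^{2} = \left(\frac{238}{3}\right)^{2} = \frac{56644}{9} \approx 6293.8$)
$a{\left(G \right)} = \frac{G^{2}}{2}$
$v{\left(r,W \right)} = -312 + 107 W$ ($v{\left(r,W \right)} = 107 W - 312 = -312 + 107 W$)
$v{\left(374,a{\left(23 \right)} \right)} - o = \left(-312 + 107 \frac{23^{2}}{2}\right) - \frac{56644}{9} = \left(-312 + 107 \cdot \frac{1}{2} \cdot 529\right) - \frac{56644}{9} = \left(-312 + 107 \cdot \frac{529}{2}\right) - \frac{56644}{9} = \left(-312 + \frac{56603}{2}\right) - \frac{56644}{9} = \frac{55979}{2} - \frac{56644}{9} = \frac{390523}{18}$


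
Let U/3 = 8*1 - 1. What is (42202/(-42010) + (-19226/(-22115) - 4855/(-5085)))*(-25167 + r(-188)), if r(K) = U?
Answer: -216356261159104/10498277995 ≈ -20609.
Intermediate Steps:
U = 21 (U = 3*(8*1 - 1) = 3*(8 - 1) = 3*7 = 21)
r(K) = 21
(42202/(-42010) + (-19226/(-22115) - 4855/(-5085)))*(-25167 + r(-188)) = (42202/(-42010) + (-19226/(-22115) - 4855/(-5085)))*(-25167 + 21) = (42202*(-1/42010) + (-19226*(-1/22115) - 4855*(-1/5085)))*(-25146) = (-21101/21005 + (19226/22115 + 971/1017))*(-25146) = (-21101/21005 + 41026507/22490955)*(-25146) = (77436027616/94484501955)*(-25146) = -216356261159104/10498277995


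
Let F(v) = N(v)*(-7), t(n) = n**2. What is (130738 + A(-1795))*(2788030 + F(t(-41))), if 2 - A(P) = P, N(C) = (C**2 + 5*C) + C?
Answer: -2261431318965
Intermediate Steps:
N(C) = C**2 + 6*C
A(P) = 2 - P
F(v) = -7*v*(6 + v) (F(v) = (v*(6 + v))*(-7) = -7*v*(6 + v))
(130738 + A(-1795))*(2788030 + F(t(-41))) = (130738 + (2 - 1*(-1795)))*(2788030 - 7*(-41)**2*(6 + (-41)**2)) = (130738 + (2 + 1795))*(2788030 - 7*1681*(6 + 1681)) = (130738 + 1797)*(2788030 - 7*1681*1687) = 132535*(2788030 - 19850929) = 132535*(-17062899) = -2261431318965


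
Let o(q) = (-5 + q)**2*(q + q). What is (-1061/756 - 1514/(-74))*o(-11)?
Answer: -750513280/6993 ≈ -1.0732e+5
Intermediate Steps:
o(q) = 2*q*(-5 + q)**2 (o(q) = (-5 + q)**2*(2*q) = 2*q*(-5 + q)**2)
(-1061/756 - 1514/(-74))*o(-11) = (-1061/756 - 1514/(-74))*(2*(-11)*(-5 - 11)**2) = (-1061*1/756 - 1514*(-1/74))*(2*(-11)*(-16)**2) = (-1061/756 + 757/37)*(2*(-11)*256) = (533035/27972)*(-5632) = -750513280/6993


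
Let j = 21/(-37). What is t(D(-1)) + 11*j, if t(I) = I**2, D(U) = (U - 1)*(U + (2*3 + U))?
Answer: 2137/37 ≈ 57.757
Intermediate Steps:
D(U) = (-1 + U)*(6 + 2*U) (D(U) = (-1 + U)*(U + (6 + U)) = (-1 + U)*(6 + 2*U))
j = -21/37 (j = 21*(-1/37) = -21/37 ≈ -0.56757)
t(D(-1)) + 11*j = (-6 + 2*(-1)**2 + 4*(-1))**2 + 11*(-21/37) = (-6 + 2*1 - 4)**2 - 231/37 = (-6 + 2 - 4)**2 - 231/37 = (-8)**2 - 231/37 = 64 - 231/37 = 2137/37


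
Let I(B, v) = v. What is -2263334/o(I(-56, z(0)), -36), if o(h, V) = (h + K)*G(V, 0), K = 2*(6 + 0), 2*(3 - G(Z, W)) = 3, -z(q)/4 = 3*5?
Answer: 1131667/36 ≈ 31435.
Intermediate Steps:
z(q) = -60 (z(q) = -12*5 = -4*15 = -60)
G(Z, W) = 3/2 (G(Z, W) = 3 - 1/2*3 = 3 - 3/2 = 3/2)
K = 12 (K = 2*6 = 12)
o(h, V) = 18 + 3*h/2 (o(h, V) = (h + 12)*(3/2) = (12 + h)*(3/2) = 18 + 3*h/2)
-2263334/o(I(-56, z(0)), -36) = -2263334/(18 + (3/2)*(-60)) = -2263334/(18 - 90) = -2263334/(-72) = -2263334*(-1/72) = 1131667/36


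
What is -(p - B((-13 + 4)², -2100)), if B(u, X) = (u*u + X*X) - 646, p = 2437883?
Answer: 1978032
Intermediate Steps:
B(u, X) = -646 + X² + u² (B(u, X) = (u² + X²) - 646 = (X² + u²) - 646 = -646 + X² + u²)
-(p - B((-13 + 4)², -2100)) = -(2437883 - (-646 + (-2100)² + ((-13 + 4)²)²)) = -(2437883 - (-646 + 4410000 + ((-9)²)²)) = -(2437883 - (-646 + 4410000 + 81²)) = -(2437883 - (-646 + 4410000 + 6561)) = -(2437883 - 1*4415915) = -(2437883 - 4415915) = -1*(-1978032) = 1978032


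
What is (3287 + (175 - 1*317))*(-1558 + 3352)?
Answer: 5642130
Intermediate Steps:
(3287 + (175 - 1*317))*(-1558 + 3352) = (3287 + (175 - 317))*1794 = (3287 - 142)*1794 = 3145*1794 = 5642130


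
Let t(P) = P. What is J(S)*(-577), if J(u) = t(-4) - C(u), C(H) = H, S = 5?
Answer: 5193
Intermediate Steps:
J(u) = -4 - u
J(S)*(-577) = (-4 - 1*5)*(-577) = (-4 - 5)*(-577) = -9*(-577) = 5193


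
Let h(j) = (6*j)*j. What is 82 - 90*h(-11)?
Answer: -65258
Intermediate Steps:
h(j) = 6*j²
82 - 90*h(-11) = 82 - 540*(-11)² = 82 - 540*121 = 82 - 90*726 = 82 - 65340 = -65258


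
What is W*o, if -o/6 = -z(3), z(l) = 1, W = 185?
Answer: 1110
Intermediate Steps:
o = 6 (o = -(-6) = -6*(-1) = 6)
W*o = 185*6 = 1110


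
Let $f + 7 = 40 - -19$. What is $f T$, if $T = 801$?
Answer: $41652$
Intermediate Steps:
$f = 52$ ($f = -7 + \left(40 - -19\right) = -7 + \left(40 + 19\right) = -7 + 59 = 52$)
$f T = 52 \cdot 801 = 41652$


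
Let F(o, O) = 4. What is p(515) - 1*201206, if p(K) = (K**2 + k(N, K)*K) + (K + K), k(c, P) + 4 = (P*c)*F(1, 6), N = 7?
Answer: 7489289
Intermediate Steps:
k(c, P) = -4 + 4*P*c (k(c, P) = -4 + (P*c)*4 = -4 + 4*P*c)
p(K) = K**2 + 2*K + K*(-4 + 28*K) (p(K) = (K**2 + (-4 + 4*K*7)*K) + (K + K) = (K**2 + (-4 + 28*K)*K) + 2*K = (K**2 + K*(-4 + 28*K)) + 2*K = K**2 + 2*K + K*(-4 + 28*K))
p(515) - 1*201206 = 515*(-2 + 29*515) - 1*201206 = 515*(-2 + 14935) - 201206 = 515*14933 - 201206 = 7690495 - 201206 = 7489289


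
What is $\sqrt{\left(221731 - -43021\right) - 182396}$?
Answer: $2 \sqrt{20589} \approx 286.98$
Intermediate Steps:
$\sqrt{\left(221731 - -43021\right) - 182396} = \sqrt{\left(221731 + 43021\right) - 182396} = \sqrt{264752 - 182396} = \sqrt{82356} = 2 \sqrt{20589}$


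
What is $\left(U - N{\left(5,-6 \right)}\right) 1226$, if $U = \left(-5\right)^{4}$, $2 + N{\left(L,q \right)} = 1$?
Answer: $767476$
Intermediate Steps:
$N{\left(L,q \right)} = -1$ ($N{\left(L,q \right)} = -2 + 1 = -1$)
$U = 625$
$\left(U - N{\left(5,-6 \right)}\right) 1226 = \left(625 - -1\right) 1226 = \left(625 + 1\right) 1226 = 626 \cdot 1226 = 767476$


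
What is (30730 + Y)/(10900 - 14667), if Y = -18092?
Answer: -12638/3767 ≈ -3.3549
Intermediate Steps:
(30730 + Y)/(10900 - 14667) = (30730 - 18092)/(10900 - 14667) = 12638/(-3767) = 12638*(-1/3767) = -12638/3767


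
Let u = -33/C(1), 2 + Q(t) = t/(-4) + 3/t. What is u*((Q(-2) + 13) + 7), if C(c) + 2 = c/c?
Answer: 561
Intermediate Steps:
C(c) = -1 (C(c) = -2 + c/c = -2 + 1 = -1)
Q(t) = -2 + 3/t - t/4 (Q(t) = -2 + (t/(-4) + 3/t) = -2 + (t*(-¼) + 3/t) = -2 + (-t/4 + 3/t) = -2 + (3/t - t/4) = -2 + 3/t - t/4)
u = 33 (u = -33/(-1) = -33*(-1) = 33)
u*((Q(-2) + 13) + 7) = 33*(((-2 + 3/(-2) - ¼*(-2)) + 13) + 7) = 33*(((-2 + 3*(-½) + ½) + 13) + 7) = 33*(((-2 - 3/2 + ½) + 13) + 7) = 33*((-3 + 13) + 7) = 33*(10 + 7) = 33*17 = 561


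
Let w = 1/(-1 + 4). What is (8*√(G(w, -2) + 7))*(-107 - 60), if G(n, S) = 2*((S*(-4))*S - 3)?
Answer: -1336*I*√31 ≈ -7438.5*I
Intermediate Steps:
w = ⅓ (w = 1/3 = ⅓ ≈ 0.33333)
G(n, S) = -6 - 8*S² (G(n, S) = 2*((-4*S)*S - 3) = 2*(-4*S² - 3) = 2*(-3 - 4*S²) = -6 - 8*S²)
(8*√(G(w, -2) + 7))*(-107 - 60) = (8*√((-6 - 8*(-2)²) + 7))*(-107 - 60) = (8*√((-6 - 8*4) + 7))*(-167) = (8*√((-6 - 32) + 7))*(-167) = (8*√(-38 + 7))*(-167) = (8*√(-31))*(-167) = (8*(I*√31))*(-167) = (8*I*√31)*(-167) = -1336*I*√31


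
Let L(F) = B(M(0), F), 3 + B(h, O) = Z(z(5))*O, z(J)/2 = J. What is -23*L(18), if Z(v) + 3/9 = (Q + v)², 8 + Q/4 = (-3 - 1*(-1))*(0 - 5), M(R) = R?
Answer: -133929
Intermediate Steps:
Q = 8 (Q = -32 + 4*((-3 - 1*(-1))*(0 - 5)) = -32 + 4*((-3 + 1)*(-5)) = -32 + 4*(-2*(-5)) = -32 + 4*10 = -32 + 40 = 8)
z(J) = 2*J
Z(v) = -⅓ + (8 + v)²
B(h, O) = -3 + 971*O/3 (B(h, O) = -3 + (-⅓ + (8 + 2*5)²)*O = -3 + (-⅓ + (8 + 10)²)*O = -3 + (-⅓ + 18²)*O = -3 + (-⅓ + 324)*O = -3 + 971*O/3)
L(F) = -3 + 971*F/3
-23*L(18) = -23*(-3 + (971/3)*18) = -23*(-3 + 5826) = -23*5823 = -133929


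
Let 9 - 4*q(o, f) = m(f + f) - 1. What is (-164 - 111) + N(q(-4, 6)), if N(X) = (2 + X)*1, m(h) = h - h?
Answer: -541/2 ≈ -270.50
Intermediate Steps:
m(h) = 0
q(o, f) = 5/2 (q(o, f) = 9/4 - (0 - 1)/4 = 9/4 - ¼*(-1) = 9/4 + ¼ = 5/2)
N(X) = 2 + X
(-164 - 111) + N(q(-4, 6)) = (-164 - 111) + (2 + 5/2) = -275 + 9/2 = -541/2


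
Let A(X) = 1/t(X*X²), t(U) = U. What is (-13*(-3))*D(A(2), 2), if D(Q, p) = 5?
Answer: 195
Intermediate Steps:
A(X) = X⁻³ (A(X) = 1/(X*X²) = 1/(X³) = X⁻³)
(-13*(-3))*D(A(2), 2) = -13*(-3)*5 = 39*5 = 195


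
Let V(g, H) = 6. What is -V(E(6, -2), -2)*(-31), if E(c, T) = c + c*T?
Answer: 186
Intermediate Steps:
E(c, T) = c + T*c
-V(E(6, -2), -2)*(-31) = -1*6*(-31) = -6*(-31) = 186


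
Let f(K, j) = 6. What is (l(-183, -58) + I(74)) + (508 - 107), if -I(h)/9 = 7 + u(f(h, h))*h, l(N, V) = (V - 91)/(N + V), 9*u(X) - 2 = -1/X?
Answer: 146734/723 ≈ 202.95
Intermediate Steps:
u(X) = 2/9 - 1/(9*X) (u(X) = 2/9 + (-1/X)/9 = 2/9 - 1/(9*X))
l(N, V) = (-91 + V)/(N + V)
I(h) = -63 - 11*h/6 (I(h) = -9*(7 + ((⅑)*(-1 + 2*6)/6)*h) = -9*(7 + ((⅑)*(⅙)*(-1 + 12))*h) = -9*(7 + ((⅑)*(⅙)*11)*h) = -9*(7 + 11*h/54) = -63 - 11*h/6)
(l(-183, -58) + I(74)) + (508 - 107) = ((-91 - 58)/(-183 - 58) + (-63 - 11/6*74)) + (508 - 107) = (-149/(-241) + (-63 - 407/3)) + 401 = (-1/241*(-149) - 596/3) + 401 = (149/241 - 596/3) + 401 = -143189/723 + 401 = 146734/723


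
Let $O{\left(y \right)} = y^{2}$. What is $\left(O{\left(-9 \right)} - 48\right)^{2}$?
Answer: $1089$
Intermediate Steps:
$\left(O{\left(-9 \right)} - 48\right)^{2} = \left(\left(-9\right)^{2} - 48\right)^{2} = \left(81 - 48\right)^{2} = 33^{2} = 1089$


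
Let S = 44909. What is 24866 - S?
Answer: -20043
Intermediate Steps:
24866 - S = 24866 - 1*44909 = 24866 - 44909 = -20043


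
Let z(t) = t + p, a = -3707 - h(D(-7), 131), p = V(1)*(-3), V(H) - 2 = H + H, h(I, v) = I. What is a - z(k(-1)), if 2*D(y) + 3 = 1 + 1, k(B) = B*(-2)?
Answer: -7393/2 ≈ -3696.5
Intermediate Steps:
k(B) = -2*B
D(y) = -½ (D(y) = -3/2 + (1 + 1)/2 = -3/2 + (½)*2 = -3/2 + 1 = -½)
V(H) = 2 + 2*H (V(H) = 2 + (H + H) = 2 + 2*H)
p = -12 (p = (2 + 2*1)*(-3) = (2 + 2)*(-3) = 4*(-3) = -12)
a = -7413/2 (a = -3707 - 1*(-½) = -3707 + ½ = -7413/2 ≈ -3706.5)
z(t) = -12 + t (z(t) = t - 12 = -12 + t)
a - z(k(-1)) = -7413/2 - (-12 - 2*(-1)) = -7413/2 - (-12 + 2) = -7413/2 - 1*(-10) = -7413/2 + 10 = -7393/2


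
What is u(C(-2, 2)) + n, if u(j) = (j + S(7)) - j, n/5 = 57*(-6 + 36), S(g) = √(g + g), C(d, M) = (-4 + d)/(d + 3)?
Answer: 8550 + √14 ≈ 8553.7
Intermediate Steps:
C(d, M) = (-4 + d)/(3 + d)
S(g) = √2*√g (S(g) = √(2*g) = √2*√g)
n = 8550 (n = 5*(57*(-6 + 36)) = 5*(57*30) = 5*1710 = 8550)
u(j) = √14 (u(j) = (j + √2*√7) - j = (j + √14) - j = √14)
u(C(-2, 2)) + n = √14 + 8550 = 8550 + √14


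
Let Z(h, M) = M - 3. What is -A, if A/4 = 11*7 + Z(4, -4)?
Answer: -280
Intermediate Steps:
Z(h, M) = -3 + M
A = 280 (A = 4*(11*7 + (-3 - 4)) = 4*(77 - 7) = 4*70 = 280)
-A = -1*280 = -280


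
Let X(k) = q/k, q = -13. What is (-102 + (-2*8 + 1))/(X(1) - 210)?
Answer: 117/223 ≈ 0.52466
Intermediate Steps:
X(k) = -13/k
(-102 + (-2*8 + 1))/(X(1) - 210) = (-102 + (-2*8 + 1))/(-13/1 - 210) = (-102 + (-16 + 1))/(-13*1 - 210) = (-102 - 15)/(-13 - 210) = -117/(-223) = -117*(-1/223) = 117/223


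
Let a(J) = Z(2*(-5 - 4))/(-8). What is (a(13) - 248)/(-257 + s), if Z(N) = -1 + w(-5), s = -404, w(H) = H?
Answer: 989/2644 ≈ 0.37405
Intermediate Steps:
Z(N) = -6 (Z(N) = -1 - 5 = -6)
a(J) = ¾ (a(J) = -6/(-8) = -6*(-⅛) = ¾)
(a(13) - 248)/(-257 + s) = (¾ - 248)/(-257 - 404) = -989/4/(-661) = -989/4*(-1/661) = 989/2644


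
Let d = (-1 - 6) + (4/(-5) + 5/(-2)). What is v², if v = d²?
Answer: 112550881/10000 ≈ 11255.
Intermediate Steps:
d = -103/10 (d = -7 + (4*(-⅕) + 5*(-½)) = -7 + (-⅘ - 5/2) = -7 - 33/10 = -103/10 ≈ -10.300)
v = 10609/100 (v = (-103/10)² = 10609/100 ≈ 106.09)
v² = (10609/100)² = 112550881/10000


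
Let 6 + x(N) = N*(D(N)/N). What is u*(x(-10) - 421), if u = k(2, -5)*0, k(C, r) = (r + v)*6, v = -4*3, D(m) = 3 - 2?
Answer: 0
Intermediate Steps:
D(m) = 1
v = -12
k(C, r) = -72 + 6*r (k(C, r) = (r - 12)*6 = (-12 + r)*6 = -72 + 6*r)
x(N) = -5 (x(N) = -6 + N*(1/N) = -6 + N/N = -6 + 1 = -5)
u = 0 (u = (-72 + 6*(-5))*0 = (-72 - 30)*0 = -102*0 = 0)
u*(x(-10) - 421) = 0*(-5 - 421) = 0*(-426) = 0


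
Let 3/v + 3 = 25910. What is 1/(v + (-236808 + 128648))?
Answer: -25907/2802101117 ≈ -9.2456e-6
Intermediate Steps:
v = 3/25907 (v = 3/(-3 + 25910) = 3/25907 ≈ 0.00011580)
1/(v + (-236808 + 128648)) = 1/(3/25907 + (-236808 + 128648)) = 1/(3/25907 - 108160) = 1/(-2802101117/25907) = -25907/2802101117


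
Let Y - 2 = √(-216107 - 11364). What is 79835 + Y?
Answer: 79837 + I*√227471 ≈ 79837.0 + 476.94*I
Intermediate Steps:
Y = 2 + I*√227471 (Y = 2 + √(-216107 - 11364) = 2 + √(-227471) = 2 + I*√227471 ≈ 2.0 + 476.94*I)
79835 + Y = 79835 + (2 + I*√227471) = 79837 + I*√227471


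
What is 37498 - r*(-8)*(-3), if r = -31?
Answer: 38242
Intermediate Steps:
37498 - r*(-8)*(-3) = 37498 - (-31*(-8))*(-3) = 37498 - 248*(-3) = 37498 - 1*(-744) = 37498 + 744 = 38242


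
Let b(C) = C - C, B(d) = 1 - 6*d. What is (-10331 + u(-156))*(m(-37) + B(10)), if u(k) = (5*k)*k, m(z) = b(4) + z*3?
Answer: -18929330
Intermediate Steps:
b(C) = 0
m(z) = 3*z (m(z) = 0 + z*3 = 0 + 3*z = 3*z)
u(k) = 5*k²
(-10331 + u(-156))*(m(-37) + B(10)) = (-10331 + 5*(-156)²)*(3*(-37) + (1 - 6*10)) = (-10331 + 5*24336)*(-111 + (1 - 60)) = (-10331 + 121680)*(-111 - 59) = 111349*(-170) = -18929330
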